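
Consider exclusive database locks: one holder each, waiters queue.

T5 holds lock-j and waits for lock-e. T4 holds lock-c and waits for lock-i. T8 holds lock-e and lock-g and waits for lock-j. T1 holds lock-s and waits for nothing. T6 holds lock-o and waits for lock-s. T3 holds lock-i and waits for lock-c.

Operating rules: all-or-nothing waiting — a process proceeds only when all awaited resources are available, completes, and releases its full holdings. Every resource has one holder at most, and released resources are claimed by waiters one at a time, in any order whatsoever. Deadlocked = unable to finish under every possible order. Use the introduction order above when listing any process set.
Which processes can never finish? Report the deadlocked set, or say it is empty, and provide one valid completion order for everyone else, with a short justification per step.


The deadlocked set is T5, T4, T8 and T3.
Key observation: the knot is the closed ring of waits T5 -> T8 -> T5; T4 and T3 are caught in further circular waits.
One completion order for the rest: T1, T6.
Check, step by step:
  T1 waits on nothing -> runs at once and releases lock-s
  T6: everything it awaited (lock-s) is free; runs, freeing lock-o


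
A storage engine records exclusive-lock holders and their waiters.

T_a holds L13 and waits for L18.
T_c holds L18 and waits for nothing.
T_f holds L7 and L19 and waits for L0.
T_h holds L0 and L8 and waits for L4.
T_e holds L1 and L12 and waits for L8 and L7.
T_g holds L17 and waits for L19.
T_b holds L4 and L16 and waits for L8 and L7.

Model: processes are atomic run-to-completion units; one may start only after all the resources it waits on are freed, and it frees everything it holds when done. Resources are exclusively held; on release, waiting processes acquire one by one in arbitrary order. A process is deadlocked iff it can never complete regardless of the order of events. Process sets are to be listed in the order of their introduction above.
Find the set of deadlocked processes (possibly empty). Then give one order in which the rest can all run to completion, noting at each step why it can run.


Deadlocked: T_f, T_h, T_e, T_g and T_b.
Key observation: the loop T_f -> T_h -> T_b -> T_f blocks itself forever; T_e and T_g wait into the deadlock from upstream.
The rest can finish in the order T_c, T_a.
Step-by-step check:
  T_c waits on nothing -> runs at once and releases L18
  run T_a (all its waits — L18 — are resolved); releases L13


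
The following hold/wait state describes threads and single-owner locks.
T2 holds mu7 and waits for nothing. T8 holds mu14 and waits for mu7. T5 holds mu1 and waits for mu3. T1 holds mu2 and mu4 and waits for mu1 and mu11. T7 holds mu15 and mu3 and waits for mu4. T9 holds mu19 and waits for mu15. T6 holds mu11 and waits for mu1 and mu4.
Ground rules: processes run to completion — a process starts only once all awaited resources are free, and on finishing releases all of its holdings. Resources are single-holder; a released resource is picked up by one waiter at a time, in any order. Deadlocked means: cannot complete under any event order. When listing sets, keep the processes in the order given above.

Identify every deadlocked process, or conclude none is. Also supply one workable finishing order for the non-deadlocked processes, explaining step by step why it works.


Deadlocked: T5, T1, T7, T9 and T6.
Key observation: along T5 -> T7 -> T1 -> T5, each member waits on what the next one holds — a deadlock; T6 is caught in further circular waits and T9 waits into the deadlock from upstream.
A valid finishing order for the others: T2, T8.
Verifying each step:
  run T2 (it waits on nothing); releases mu7
  T8: everything it awaited (mu7) is free; runs, freeing mu14


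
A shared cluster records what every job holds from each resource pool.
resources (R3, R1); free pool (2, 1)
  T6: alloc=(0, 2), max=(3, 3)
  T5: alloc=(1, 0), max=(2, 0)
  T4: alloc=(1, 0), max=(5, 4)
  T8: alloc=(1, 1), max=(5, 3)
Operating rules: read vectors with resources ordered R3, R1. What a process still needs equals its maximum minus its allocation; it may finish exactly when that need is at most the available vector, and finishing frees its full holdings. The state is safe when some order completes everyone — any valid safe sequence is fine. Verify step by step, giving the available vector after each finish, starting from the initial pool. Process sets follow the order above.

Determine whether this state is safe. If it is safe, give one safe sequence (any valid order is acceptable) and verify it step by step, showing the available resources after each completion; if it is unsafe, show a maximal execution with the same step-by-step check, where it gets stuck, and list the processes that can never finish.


The state is UNSAFE.
Key observation: no order helps: past T5, T6, the free pool tops out at (3, 3), below what each blocked process needs in R3.
A maximal execution: T5, T6 — then nothing else fits. Step-by-step check:
  pool = (2, 1)
  T5: need (1, 0) fits (2, 1); releases (1, 0), pool now (3, 1)
  T6: need (3, 1) fits (3, 1); releases (0, 2), pool now (3, 3)
  T4 cannot run: need (4, 4) vs free (3, 3) (insufficient R3 and R1)
  T8 cannot run: need (4, 2) vs free (3, 3) (insufficient R3)
Permanently blocked: T4 and T8.


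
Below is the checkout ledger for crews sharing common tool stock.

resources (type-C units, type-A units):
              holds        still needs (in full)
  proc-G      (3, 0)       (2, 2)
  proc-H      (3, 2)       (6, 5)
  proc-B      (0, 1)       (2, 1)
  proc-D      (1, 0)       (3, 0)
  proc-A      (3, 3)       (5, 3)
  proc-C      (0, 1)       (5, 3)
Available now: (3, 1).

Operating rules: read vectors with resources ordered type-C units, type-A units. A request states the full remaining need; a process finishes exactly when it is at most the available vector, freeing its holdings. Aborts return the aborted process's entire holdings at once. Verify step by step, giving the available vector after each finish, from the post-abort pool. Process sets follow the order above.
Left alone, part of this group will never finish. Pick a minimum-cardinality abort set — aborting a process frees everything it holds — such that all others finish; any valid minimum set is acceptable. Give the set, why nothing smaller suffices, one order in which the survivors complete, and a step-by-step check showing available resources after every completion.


The answer: abort proc-H.
Key observation: before aborting proc-H, proc-C was permanently blocked — no order could ever run it; afterwards it completes at step 3.
Why nothing smaller works: aborting no one leaves the state deadlocked as given.
The survivors complete as proc-D, proc-B, proc-C, proc-G, proc-A. Check, step by step (starting from the post-abort pool):
  pool = (6, 3)
  run proc-D (needs (3, 0), free (6, 3)); after release of (1, 0) the pool is (7, 3)
  run proc-B (needs (2, 1), free (7, 3)); after release of (0, 1) the pool is (7, 4)
  run proc-C (needs (5, 3), free (7, 4)); after release of (0, 1) the pool is (7, 5)
  run proc-G (needs (2, 2), free (7, 5)); after release of (3, 0) the pool is (10, 5)
  run proc-A (needs (5, 3), free (10, 5)); after release of (3, 3) the pool is (13, 8)


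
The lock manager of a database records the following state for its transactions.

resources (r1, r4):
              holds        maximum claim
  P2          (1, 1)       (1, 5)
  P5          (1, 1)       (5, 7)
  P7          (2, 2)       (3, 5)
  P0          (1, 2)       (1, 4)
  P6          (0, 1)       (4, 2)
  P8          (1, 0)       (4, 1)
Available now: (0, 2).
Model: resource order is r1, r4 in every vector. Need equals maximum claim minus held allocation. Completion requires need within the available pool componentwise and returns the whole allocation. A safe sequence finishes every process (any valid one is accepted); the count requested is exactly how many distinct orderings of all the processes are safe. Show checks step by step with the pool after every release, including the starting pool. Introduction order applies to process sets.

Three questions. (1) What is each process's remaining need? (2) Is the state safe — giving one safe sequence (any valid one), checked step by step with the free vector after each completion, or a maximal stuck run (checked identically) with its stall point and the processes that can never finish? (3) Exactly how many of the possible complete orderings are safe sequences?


(1) Outstanding need per process (order r1, r4):
  P2: (0, 4)
  P5: (4, 6)
  P7: (1, 3)
  P0: (0, 2)
  P6: (4, 1)
  P8: (3, 1)
(2) SAFE, for example via the order P0, P2, P7, P6, P5, P8.
Key observation: P0 is the earliest step where a requested resource binds exactly: need (0, 2), pool (0, 2) at its turn.
Step-by-step check:
  pool = (0, 2)
  P0 needs (0, 2) <= (0, 2) -> finishes; pool += (1, 2) = (1, 4)
  P2 needs (0, 4) <= (1, 4) -> finishes; pool += (1, 1) = (2, 5)
  P7 needs (1, 3) <= (2, 5) -> finishes; pool += (2, 2) = (4, 7)
  P6 needs (4, 1) <= (4, 7) -> finishes; pool += (0, 1) = (4, 8)
  P5 needs (4, 6) <= (4, 8) -> finishes; pool += (1, 1) = (5, 9)
  P8 needs (3, 1) <= (5, 9) -> finishes; pool += (1, 0) = (6, 9)
(3) Exactly 18 of the possible complete orderings are safe sequences.


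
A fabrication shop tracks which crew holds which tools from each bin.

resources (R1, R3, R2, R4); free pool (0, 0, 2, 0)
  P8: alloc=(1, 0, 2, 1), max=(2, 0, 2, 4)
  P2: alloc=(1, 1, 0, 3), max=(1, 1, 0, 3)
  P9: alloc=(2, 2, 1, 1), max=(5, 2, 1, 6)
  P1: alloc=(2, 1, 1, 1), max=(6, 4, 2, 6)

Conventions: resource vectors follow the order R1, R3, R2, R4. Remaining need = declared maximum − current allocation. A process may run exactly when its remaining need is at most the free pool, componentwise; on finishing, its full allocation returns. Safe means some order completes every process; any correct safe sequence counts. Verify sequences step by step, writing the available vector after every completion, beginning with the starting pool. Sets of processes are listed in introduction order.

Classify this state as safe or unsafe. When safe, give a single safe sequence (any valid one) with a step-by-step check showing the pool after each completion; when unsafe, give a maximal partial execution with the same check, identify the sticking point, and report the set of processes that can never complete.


The state is UNSAFE.
Key observation: after P2, P8 complete, (2, 1, 4, 4) is the best the pool ever gets, yet each leftover process wants more R1.
Going as far as possible: P2, P8; after that, nothing fits. Verifying each step:
  pool = (0, 0, 2, 0)
  run P2 (needs (0, 0, 0, 0), free (0, 0, 2, 0)); after release of (1, 1, 0, 3) the pool is (1, 1, 2, 3)
  run P8 (needs (1, 0, 0, 3), free (1, 1, 2, 3)); after release of (1, 0, 2, 1) the pool is (2, 1, 4, 4)
  P9 still needs (3, 0, 0, 5) but only (2, 1, 4, 4) is free — short on R1 and R4
  P1 still needs (4, 3, 1, 5) but only (2, 1, 4, 4) is free — short on R1, R3 and R4
Never able to finish: P9 and P1.


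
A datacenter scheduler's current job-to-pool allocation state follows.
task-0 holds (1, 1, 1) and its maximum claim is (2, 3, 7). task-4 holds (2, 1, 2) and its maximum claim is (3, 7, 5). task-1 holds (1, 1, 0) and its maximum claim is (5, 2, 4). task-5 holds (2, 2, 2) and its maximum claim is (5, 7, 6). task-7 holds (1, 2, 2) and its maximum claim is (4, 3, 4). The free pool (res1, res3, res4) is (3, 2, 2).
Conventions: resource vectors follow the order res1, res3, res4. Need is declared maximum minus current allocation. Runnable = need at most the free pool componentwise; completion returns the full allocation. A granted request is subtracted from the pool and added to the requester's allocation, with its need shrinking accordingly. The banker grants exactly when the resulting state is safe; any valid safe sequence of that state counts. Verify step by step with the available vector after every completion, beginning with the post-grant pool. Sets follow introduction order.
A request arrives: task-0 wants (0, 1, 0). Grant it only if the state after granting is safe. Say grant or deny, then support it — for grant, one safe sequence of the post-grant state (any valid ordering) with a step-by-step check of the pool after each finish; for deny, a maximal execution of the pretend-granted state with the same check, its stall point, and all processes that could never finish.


DENY — the pretend-granted state is unsafe.
Key observation: after task-7, task-1 the pool peaks at (5, 4, 4), and each blocked process is short somewhere: task-0 on res4; task-4 on res3; task-5 on res3.
Pretend the grant happened; the run task-7, task-1 goes as far as possible. Step-by-step check:
  pool = (3, 1, 2)
  run task-7 (needs (3, 1, 2), free (3, 1, 2)); after release of (1, 2, 2) the pool is (4, 3, 4)
  run task-1 (needs (4, 1, 4), free (4, 3, 4)); after release of (1, 1, 0) the pool is (5, 4, 4)
  task-0 cannot run: need (1, 1, 6) vs free (5, 4, 4) (insufficient res4)
  task-4 cannot run: need (1, 6, 3) vs free (5, 4, 4) (insufficient res3)
  task-5 cannot run: need (3, 5, 4) vs free (5, 4, 4) (insufficient res3)
Had the request been granted, task-0, task-4 and task-5 could never finish.


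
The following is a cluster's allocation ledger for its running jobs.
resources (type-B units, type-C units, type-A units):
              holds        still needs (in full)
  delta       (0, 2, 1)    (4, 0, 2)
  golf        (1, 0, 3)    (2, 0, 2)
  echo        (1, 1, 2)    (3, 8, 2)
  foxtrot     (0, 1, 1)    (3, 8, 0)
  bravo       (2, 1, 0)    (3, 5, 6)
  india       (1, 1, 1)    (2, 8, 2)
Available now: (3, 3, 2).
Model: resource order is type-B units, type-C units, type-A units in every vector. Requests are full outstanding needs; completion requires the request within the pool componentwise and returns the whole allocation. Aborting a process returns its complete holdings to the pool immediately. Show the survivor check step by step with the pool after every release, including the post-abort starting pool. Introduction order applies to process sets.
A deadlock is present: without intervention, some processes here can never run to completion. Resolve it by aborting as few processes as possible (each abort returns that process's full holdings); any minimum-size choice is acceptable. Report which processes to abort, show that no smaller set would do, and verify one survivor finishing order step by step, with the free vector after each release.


Minimum abort set: foxtrot and india.
Key observation: the returned (1, 2, 2) from foxtrot and india is what brings echo — unrunnable before, under any order — into play at step 4.
Why nothing smaller works — every single abort fails: delta alone leaves echo blocked (short on type-C units); golf alone leaves echo blocked (short on type-C units); echo alone leaves foxtrot blocked (short on type-C units); foxtrot alone leaves echo blocked (short on type-C units); bravo alone leaves echo blocked (short on type-C units); india alone leaves echo blocked (short on type-C units).
Survivors finish in the order: delta, golf, bravo, echo. Verifying each step (pool after the aborts first):
  pool = (4, 5, 4)
  run delta (needs (4, 0, 2), free (4, 5, 4)); after release of (0, 2, 1) the pool is (4, 7, 5)
  run golf (needs (2, 0, 2), free (4, 7, 5)); after release of (1, 0, 3) the pool is (5, 7, 8)
  run bravo (needs (3, 5, 6), free (5, 7, 8)); after release of (2, 1, 0) the pool is (7, 8, 8)
  run echo (needs (3, 8, 2), free (7, 8, 8)); after release of (1, 1, 2) the pool is (8, 9, 10)


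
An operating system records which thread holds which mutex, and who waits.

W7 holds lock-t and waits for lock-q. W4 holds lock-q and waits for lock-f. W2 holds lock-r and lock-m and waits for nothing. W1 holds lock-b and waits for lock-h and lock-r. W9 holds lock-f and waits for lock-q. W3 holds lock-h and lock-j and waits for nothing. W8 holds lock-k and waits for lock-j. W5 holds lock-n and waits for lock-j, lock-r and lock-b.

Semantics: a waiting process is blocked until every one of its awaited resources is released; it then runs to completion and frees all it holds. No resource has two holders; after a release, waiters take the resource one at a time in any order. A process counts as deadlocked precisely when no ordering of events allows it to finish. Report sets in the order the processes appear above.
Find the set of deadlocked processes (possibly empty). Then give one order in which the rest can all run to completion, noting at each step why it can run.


Deadlocked set: W7, W4 and W9.
Key observation: nobody on the ring W4 -> W9 -> W4 can start until another member finishes, which never happens; W7 waits into the deadlock from upstream.
One completion order for the rest: W2, W3, W8, W1, W5.
Walking it through:
  W2: no waits; runs immediately, freeing lock-r and lock-m
  W3: no waits; runs immediately, freeing lock-h and lock-j
  W8: everything it awaited (lock-j) is free; runs, freeing lock-k
  W1: everything it awaited (lock-h and lock-r) is free; runs, freeing lock-b
  W5: everything it awaited (lock-j, lock-r and lock-b) is free; runs, freeing lock-n


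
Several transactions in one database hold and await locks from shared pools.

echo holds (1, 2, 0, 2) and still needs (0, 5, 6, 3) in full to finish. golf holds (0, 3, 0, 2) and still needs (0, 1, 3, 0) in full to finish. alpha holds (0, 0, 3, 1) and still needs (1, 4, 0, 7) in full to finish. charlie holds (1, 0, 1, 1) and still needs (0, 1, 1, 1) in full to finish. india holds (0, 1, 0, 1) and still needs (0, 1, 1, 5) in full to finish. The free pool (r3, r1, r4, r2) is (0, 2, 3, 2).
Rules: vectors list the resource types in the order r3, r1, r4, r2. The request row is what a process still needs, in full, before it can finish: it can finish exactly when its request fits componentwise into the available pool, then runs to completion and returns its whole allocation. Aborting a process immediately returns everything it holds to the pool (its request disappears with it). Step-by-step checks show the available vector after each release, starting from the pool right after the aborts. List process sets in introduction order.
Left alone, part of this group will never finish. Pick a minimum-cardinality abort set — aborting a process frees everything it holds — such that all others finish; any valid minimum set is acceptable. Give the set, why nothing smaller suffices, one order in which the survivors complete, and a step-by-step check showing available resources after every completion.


Abort alpha.
Key observation: echo could never have finished before the abort; with (0, 0, 3, 1) returned by alpha, it fits at step 4.
Minimality: the empty abort set fails — the state is deadlocked as it stands.
The survivors complete as golf, charlie, india, echo. Verifying each step (starting from the post-abort pool):
  pool = (0, 2, 6, 3)
  run golf (needs (0, 1, 3, 0), free (0, 2, 6, 3)); after release of (0, 3, 0, 2) the pool is (0, 5, 6, 5)
  run charlie (needs (0, 1, 1, 1), free (0, 5, 6, 5)); after release of (1, 0, 1, 1) the pool is (1, 5, 7, 6)
  run india (needs (0, 1, 1, 5), free (1, 5, 7, 6)); after release of (0, 1, 0, 1) the pool is (1, 6, 7, 7)
  run echo (needs (0, 5, 6, 3), free (1, 6, 7, 7)); after release of (1, 2, 0, 2) the pool is (2, 8, 7, 9)


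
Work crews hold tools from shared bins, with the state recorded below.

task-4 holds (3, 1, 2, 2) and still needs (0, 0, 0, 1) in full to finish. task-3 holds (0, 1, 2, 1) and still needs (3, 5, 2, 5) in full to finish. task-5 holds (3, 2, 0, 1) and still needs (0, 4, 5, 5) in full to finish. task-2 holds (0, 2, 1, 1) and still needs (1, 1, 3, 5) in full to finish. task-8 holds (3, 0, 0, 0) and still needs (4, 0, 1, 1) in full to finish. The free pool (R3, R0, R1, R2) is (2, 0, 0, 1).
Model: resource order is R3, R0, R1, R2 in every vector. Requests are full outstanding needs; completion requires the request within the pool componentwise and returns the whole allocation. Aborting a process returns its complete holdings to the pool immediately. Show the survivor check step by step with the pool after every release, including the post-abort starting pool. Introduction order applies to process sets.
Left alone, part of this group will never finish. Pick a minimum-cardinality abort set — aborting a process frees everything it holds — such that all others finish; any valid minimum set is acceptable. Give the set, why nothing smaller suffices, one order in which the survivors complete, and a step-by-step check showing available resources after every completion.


Minimum abort set: task-3 and task-2.
Key observation: task-5 could never have finished before the abort; with (0, 3, 3, 2) returned by task-3 and task-2, it fits at step 2.
No one abort is enough; case by case: task-4 alone leaves task-3 blocked (short on R0 and R2); task-3 alone leaves task-5 blocked (short on R0, R1 and R2); task-5 alone leaves task-3 blocked (short on R0 and R2); task-2 alone leaves task-3 blocked (short on R0 and R2); task-8 alone leaves task-3 blocked (short on R0 and R2).
The survivors complete as task-4, task-5, task-8. Step-by-step check (starting from the post-abort pool):
  pool = (2, 3, 3, 3)
  task-4 needs (0, 0, 0, 1) <= (2, 3, 3, 3) -> finishes; pool += (3, 1, 2, 2) = (5, 4, 5, 5)
  task-5 needs (0, 4, 5, 5) <= (5, 4, 5, 5) -> finishes; pool += (3, 2, 0, 1) = (8, 6, 5, 6)
  task-8 needs (4, 0, 1, 1) <= (8, 6, 5, 6) -> finishes; pool += (3, 0, 0, 0) = (11, 6, 5, 6)


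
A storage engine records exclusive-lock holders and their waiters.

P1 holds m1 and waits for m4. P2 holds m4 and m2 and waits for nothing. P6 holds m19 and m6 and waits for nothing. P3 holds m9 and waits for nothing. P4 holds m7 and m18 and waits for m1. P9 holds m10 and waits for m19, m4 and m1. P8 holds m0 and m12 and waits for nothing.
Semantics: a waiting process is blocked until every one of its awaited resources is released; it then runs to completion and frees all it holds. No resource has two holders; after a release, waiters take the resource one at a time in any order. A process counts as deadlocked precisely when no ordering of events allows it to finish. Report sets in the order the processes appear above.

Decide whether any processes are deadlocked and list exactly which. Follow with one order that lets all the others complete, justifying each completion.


Nothing here is deadlocked.
Key observation: no waiting chain loops back on itself — every chain ends at a process that waits on nothing, so everyone eventually runs.
One completion order for the rest: P6, P2, P8, P1, P3, P9, P4.
Step-by-step check:
  P6 waits on nothing -> runs at once and releases m19 and m6
  P2 waits on nothing -> runs at once and releases m4 and m2
  P8 waits on nothing -> runs at once and releases m0 and m12
  P1: everything it awaited (m4) is free; runs, freeing m1
  P3 waits on nothing -> runs at once and releases m9
  P9: everything it awaited (m19, m4 and m1) is free; runs, freeing m10
  P4: everything it awaited (m1) is free; runs, freeing m7 and m18


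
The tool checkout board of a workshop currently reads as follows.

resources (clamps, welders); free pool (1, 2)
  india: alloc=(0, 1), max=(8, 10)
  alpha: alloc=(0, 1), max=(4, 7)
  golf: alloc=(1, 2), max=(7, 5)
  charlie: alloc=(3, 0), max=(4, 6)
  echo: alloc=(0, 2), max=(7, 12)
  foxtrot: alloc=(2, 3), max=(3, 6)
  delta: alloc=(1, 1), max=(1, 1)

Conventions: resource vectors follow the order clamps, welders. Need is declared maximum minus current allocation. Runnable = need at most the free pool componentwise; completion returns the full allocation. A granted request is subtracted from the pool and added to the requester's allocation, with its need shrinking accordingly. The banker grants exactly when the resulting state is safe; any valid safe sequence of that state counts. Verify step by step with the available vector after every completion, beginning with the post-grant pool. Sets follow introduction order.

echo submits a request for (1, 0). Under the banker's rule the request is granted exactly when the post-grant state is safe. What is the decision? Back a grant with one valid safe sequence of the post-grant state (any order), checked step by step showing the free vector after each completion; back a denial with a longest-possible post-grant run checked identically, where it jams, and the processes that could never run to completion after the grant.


DENY: after the grant no complete ordering would exist.
Key observation: after delta, foxtrot, charlie, golf, alpha the pool peaks at (7, 9), and each blocked process is short somewhere: india on clamps; echo on welders.
Pretend the grant happened; the run delta, foxtrot, charlie, golf, alpha goes as far as possible. Verifying each step:
  pool = (0, 2)
  run delta (needs (0, 0), free (0, 2)); after release of (1, 1) the pool is (1, 3)
  run foxtrot (needs (1, 3), free (1, 3)); after release of (2, 3) the pool is (3, 6)
  run charlie (needs (1, 6), free (3, 6)); after release of (3, 0) the pool is (6, 6)
  run golf (needs (6, 3), free (6, 6)); after release of (1, 2) the pool is (7, 8)
  run alpha (needs (4, 6), free (7, 8)); after release of (0, 1) the pool is (7, 9)
  india cannot run: need (8, 9) vs free (7, 9) (insufficient clamps)
  echo cannot run: need (6, 10) vs free (7, 9) (insufficient welders)
Post-grant, the permanently blocked set is india and echo.


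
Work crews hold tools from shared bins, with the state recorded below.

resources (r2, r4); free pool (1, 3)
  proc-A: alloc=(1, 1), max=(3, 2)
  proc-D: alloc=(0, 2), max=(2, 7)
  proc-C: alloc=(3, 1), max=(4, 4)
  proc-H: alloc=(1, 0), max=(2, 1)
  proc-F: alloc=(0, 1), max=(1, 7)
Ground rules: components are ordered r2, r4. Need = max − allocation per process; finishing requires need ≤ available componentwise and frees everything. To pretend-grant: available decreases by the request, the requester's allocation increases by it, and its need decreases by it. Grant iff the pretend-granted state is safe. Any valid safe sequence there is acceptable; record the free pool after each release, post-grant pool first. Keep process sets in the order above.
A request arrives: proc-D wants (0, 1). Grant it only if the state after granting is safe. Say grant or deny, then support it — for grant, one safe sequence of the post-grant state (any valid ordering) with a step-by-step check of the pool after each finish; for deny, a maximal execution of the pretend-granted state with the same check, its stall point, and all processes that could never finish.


GRANT. The post-grant state is safe; one safe sequence: proc-H, proc-A, proc-C, proc-D, proc-F.
Key observation: granting shrinks the pool to (1, 2), yet proc-H still fits and the chain goes through.
Step-by-step check of the post-grant state:
  pool = (1, 2)
  proc-H needs (1, 1) <= (1, 2) -> finishes; pool += (1, 0) = (2, 2)
  proc-A needs (2, 1) <= (2, 2) -> finishes; pool += (1, 1) = (3, 3)
  proc-C needs (1, 3) <= (3, 3) -> finishes; pool += (3, 1) = (6, 4)
  proc-D needs (2, 4) <= (6, 4) -> finishes; pool += (0, 3) = (6, 7)
  proc-F needs (1, 6) <= (6, 7) -> finishes; pool += (0, 1) = (6, 8)


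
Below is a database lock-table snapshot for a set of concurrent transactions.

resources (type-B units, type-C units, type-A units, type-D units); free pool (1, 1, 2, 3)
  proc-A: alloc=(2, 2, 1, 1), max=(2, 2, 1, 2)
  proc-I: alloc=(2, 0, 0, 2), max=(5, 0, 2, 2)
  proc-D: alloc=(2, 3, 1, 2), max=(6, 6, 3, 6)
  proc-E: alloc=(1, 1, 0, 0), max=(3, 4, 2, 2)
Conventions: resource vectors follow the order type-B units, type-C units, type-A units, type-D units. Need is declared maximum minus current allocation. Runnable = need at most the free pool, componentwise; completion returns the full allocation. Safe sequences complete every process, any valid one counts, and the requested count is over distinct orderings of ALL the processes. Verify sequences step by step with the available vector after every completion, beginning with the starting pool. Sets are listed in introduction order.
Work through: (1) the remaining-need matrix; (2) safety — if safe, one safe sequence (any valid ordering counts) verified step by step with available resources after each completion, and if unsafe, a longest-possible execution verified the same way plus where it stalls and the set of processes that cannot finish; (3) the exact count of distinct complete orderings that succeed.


(1) Need matrix, components ordered type-B units, type-C units, type-A units, type-D units:
  proc-A: (0, 0, 0, 1)
  proc-I: (3, 0, 2, 0)
  proc-D: (4, 3, 2, 4)
  proc-E: (2, 3, 2, 2)
(2) SAFE — a valid safe sequence is proc-A, proc-I, proc-E, proc-D.
Key observation: the order's first zero-slack moment is proc-I ((3, 0, 2, 0) needed, (3, 3, 3, 4) free — a requested resource with nothing to spare).
Step-by-step check:
  pool = (1, 1, 2, 3)
  proc-A: need (0, 0, 0, 1) fits (1, 1, 2, 3); releases (2, 2, 1, 1), pool now (3, 3, 3, 4)
  proc-I: need (3, 0, 2, 0) fits (3, 3, 3, 4); releases (2, 0, 0, 2), pool now (5, 3, 3, 6)
  proc-E: need (2, 3, 2, 2) fits (5, 3, 3, 6); releases (1, 1, 0, 0), pool now (6, 4, 3, 6)
  proc-D: need (4, 3, 2, 4) fits (6, 4, 3, 6); releases (2, 3, 1, 2), pool now (8, 7, 4, 8)
(3) Exactly 4 of the possible complete orderings are safe sequences.


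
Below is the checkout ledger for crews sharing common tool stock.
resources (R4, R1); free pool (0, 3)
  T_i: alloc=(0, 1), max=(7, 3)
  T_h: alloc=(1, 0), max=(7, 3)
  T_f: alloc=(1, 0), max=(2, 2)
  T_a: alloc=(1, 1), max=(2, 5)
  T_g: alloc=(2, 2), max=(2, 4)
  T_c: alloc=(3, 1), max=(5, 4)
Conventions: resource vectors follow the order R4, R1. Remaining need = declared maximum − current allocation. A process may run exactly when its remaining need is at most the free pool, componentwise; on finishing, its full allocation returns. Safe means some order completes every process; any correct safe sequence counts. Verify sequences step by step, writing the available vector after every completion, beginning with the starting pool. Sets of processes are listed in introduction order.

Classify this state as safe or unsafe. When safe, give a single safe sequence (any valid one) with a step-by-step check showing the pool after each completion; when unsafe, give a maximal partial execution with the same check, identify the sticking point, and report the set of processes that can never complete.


The state is SAFE; one workable sequence: T_g, T_c, T_a, T_f, T_i, T_h.
Key observation: T_c marks the first exact bind of the order: its need (2, 3) fits the free (2, 5) with zero slack on a requested resource.
Step-by-step check:
  pool = (0, 3)
  T_g: need (0, 2) fits (0, 3); releases (2, 2), pool now (2, 5)
  T_c: need (2, 3) fits (2, 5); releases (3, 1), pool now (5, 6)
  T_a: need (1, 4) fits (5, 6); releases (1, 1), pool now (6, 7)
  T_f: need (1, 2) fits (6, 7); releases (1, 0), pool now (7, 7)
  T_i: need (7, 2) fits (7, 7); releases (0, 1), pool now (7, 8)
  T_h: need (6, 3) fits (7, 8); releases (1, 0), pool now (8, 8)


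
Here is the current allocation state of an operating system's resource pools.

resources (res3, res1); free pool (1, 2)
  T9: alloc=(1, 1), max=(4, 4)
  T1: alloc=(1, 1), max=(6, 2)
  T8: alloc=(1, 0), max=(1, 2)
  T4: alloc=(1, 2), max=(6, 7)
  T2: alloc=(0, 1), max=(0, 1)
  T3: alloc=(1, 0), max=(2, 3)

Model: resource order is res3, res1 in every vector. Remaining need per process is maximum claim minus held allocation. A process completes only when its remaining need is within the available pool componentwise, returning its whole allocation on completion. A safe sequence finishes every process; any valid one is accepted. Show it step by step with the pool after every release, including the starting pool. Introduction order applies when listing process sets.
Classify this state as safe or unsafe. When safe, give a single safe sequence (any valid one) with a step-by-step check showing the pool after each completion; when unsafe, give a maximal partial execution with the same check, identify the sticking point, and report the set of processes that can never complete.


UNSAFE — no complete ordering exists.
Key observation: once T8, T2, T3, T9 finish, the pool peaks at (4, 4) — and every remaining process still needs more res3 than that.
Going as far as possible: T8, T2, T3, T9; after that, nothing fits. Verifying each step:
  pool = (1, 2)
  run T8 (needs (0, 2), free (1, 2)); after release of (1, 0) the pool is (2, 2)
  run T2 (needs (0, 0), free (2, 2)); after release of (0, 1) the pool is (2, 3)
  run T3 (needs (1, 3), free (2, 3)); after release of (1, 0) the pool is (3, 3)
  run T9 (needs (3, 3), free (3, 3)); after release of (1, 1) the pool is (4, 4)
  T1 cannot run: need (5, 1) vs free (4, 4) (insufficient res3)
  T4 cannot run: need (5, 5) vs free (4, 4) (insufficient res3 and res1)
Processes that can never finish: T1 and T4.


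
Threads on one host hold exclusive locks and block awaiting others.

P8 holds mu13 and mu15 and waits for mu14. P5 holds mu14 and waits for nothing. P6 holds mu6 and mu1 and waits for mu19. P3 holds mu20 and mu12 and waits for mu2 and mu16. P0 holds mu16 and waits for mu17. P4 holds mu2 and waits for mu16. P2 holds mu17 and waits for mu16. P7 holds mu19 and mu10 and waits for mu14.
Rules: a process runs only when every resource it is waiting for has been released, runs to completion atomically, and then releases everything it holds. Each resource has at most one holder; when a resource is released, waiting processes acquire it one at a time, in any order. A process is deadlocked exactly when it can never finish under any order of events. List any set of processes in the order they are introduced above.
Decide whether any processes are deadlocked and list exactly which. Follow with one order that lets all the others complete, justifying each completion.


Deadlocked: P3, P0, P4 and P2.
Key observation: the wait chain closes on itself along P0 -> P2 -> P0; P3 and P4 wait into the deadlock from upstream.
One completion order for the rest: P5, P7, P8, P6.
Check, step by step:
  P5 waits on nothing -> runs at once and releases mu14
  P7: everything it awaited (mu14) is free; runs, freeing mu19 and mu10
  P8: everything it awaited (mu14) is free; runs, freeing mu13 and mu15
  P6: everything it awaited (mu19) is free; runs, freeing mu6 and mu1


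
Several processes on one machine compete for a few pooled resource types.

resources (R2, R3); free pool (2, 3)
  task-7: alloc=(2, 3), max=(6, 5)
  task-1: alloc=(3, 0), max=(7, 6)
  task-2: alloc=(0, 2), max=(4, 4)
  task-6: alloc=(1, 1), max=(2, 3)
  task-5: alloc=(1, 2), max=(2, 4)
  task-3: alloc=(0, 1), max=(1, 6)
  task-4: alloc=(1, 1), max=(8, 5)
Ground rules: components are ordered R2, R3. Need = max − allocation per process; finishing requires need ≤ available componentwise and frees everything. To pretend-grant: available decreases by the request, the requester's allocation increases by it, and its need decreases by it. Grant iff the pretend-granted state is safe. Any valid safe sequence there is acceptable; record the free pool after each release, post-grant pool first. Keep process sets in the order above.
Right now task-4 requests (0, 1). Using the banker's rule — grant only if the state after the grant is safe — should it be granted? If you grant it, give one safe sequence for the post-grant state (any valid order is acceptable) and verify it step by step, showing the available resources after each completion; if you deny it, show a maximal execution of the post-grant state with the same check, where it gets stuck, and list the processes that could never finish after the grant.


GRANT: granting preserves safety; a valid post-grant sequence is task-6, task-5, task-3, task-1, task-2, task-7, task-4.
Key observation: (2, 2) free after granting still covers task-6 first, and each release covers the next.
Check on the post-grant state, step by step:
  pool = (2, 2)
  task-6: need (1, 2) fits (2, 2); releases (1, 1), pool now (3, 3)
  task-5: need (1, 2) fits (3, 3); releases (1, 2), pool now (4, 5)
  task-3: need (1, 5) fits (4, 5); releases (0, 1), pool now (4, 6)
  task-1: need (4, 6) fits (4, 6); releases (3, 0), pool now (7, 6)
  task-2: need (4, 2) fits (7, 6); releases (0, 2), pool now (7, 8)
  task-7: need (4, 2) fits (7, 8); releases (2, 3), pool now (9, 11)
  task-4: need (7, 3) fits (9, 11); releases (1, 2), pool now (10, 13)


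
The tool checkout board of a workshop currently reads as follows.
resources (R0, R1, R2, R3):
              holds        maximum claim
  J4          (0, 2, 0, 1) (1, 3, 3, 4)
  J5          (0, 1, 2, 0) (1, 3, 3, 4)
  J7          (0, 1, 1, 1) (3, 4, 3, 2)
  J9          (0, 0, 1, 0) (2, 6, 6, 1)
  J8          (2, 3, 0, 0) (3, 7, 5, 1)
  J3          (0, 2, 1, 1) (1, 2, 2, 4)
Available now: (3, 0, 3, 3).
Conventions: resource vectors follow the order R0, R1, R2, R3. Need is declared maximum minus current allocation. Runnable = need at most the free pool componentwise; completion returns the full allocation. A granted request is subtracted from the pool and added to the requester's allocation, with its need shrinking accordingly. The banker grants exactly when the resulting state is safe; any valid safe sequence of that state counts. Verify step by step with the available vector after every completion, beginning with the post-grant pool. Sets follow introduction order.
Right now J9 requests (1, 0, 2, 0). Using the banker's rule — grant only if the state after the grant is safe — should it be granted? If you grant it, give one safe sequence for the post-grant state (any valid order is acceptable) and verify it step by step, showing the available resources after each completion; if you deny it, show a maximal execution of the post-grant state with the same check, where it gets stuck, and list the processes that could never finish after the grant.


DENY — the pretend-granted state is unsafe.
Key observation: after J3, J5, J4 the pool peaks at (2, 5, 4, 5), and each blocked process is short somewhere: J7 on R0; J9 on R1; J8 on R2.
After a pretend grant, a maximal execution: J3, J5, J4 — then nothing else fits. Step-by-step check:
  pool = (2, 0, 1, 3)
  J3 needs (1, 0, 1, 3) <= (2, 0, 1, 3) -> finishes; pool += (0, 2, 1, 1) = (2, 2, 2, 4)
  J5 needs (1, 2, 1, 4) <= (2, 2, 2, 4) -> finishes; pool += (0, 1, 2, 0) = (2, 3, 4, 4)
  J4 needs (1, 1, 3, 3) <= (2, 3, 4, 4) -> finishes; pool += (0, 2, 0, 1) = (2, 5, 4, 5)
  J7 cannot run: need (3, 3, 2, 1) vs free (2, 5, 4, 5) (insufficient R0)
  J9 cannot run: need (1, 6, 3, 1) vs free (2, 5, 4, 5) (insufficient R1)
  J8 cannot run: need (1, 4, 5, 1) vs free (2, 5, 4, 5) (insufficient R2)
Processes that could never finish after the grant: J7, J9 and J8.


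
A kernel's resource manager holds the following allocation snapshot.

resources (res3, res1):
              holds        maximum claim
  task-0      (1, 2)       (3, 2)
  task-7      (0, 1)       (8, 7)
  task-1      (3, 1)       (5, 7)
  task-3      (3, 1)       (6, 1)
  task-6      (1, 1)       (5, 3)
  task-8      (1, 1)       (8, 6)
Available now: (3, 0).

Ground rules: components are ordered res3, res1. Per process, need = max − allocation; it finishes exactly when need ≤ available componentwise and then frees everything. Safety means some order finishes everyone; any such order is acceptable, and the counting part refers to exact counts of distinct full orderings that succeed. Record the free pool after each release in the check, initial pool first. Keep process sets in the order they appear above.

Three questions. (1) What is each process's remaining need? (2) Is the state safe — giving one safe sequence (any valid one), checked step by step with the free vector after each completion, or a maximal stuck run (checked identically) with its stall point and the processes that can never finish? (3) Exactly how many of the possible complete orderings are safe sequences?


(1) Outstanding need per process (order res3, res1):
  task-0: (2, 0)
  task-7: (8, 6)
  task-1: (2, 6)
  task-3: (3, 0)
  task-6: (4, 2)
  task-8: (7, 5)
(2) UNSAFE — no complete ordering exists.
Key observation: once task-0, task-3, task-6 finish, the pool peaks at (8, 4) — and every remaining process still needs more res1 than that.
A maximal execution: task-0, task-3, task-6 — then nothing else fits. Step-by-step check:
  pool = (3, 0)
  task-0: need (2, 0) fits (3, 0); releases (1, 2), pool now (4, 2)
  task-3: need (3, 0) fits (4, 2); releases (3, 1), pool now (7, 3)
  task-6: need (4, 2) fits (7, 3); releases (1, 1), pool now (8, 4)
  task-7 still needs (8, 6) but only (8, 4) is free — short on res1
  task-1 still needs (2, 6) but only (8, 4) is free — short on res1
  task-8 still needs (7, 5) but only (8, 4) is free — short on res1
Permanently blocked: task-7, task-1 and task-8.
(3) Precisely 0 of the possible complete orderings are safe sequences.
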